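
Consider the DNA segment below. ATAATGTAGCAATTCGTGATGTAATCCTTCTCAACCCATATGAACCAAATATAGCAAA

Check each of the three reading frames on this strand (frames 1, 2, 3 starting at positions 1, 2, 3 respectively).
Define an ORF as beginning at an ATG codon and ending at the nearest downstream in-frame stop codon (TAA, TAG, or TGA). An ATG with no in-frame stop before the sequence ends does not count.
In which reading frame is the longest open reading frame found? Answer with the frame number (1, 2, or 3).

Frame 1: ATA ATG TAG CAA TTC GTG ATG TAA TCC TTC TCA ACC CAT ATG AAC CAA ATA TAG CAA — ATG at 4, stop TAG at 7 → 6 nt; ATG at 19, stop TAA at 22 → 6 nt; ATG at 40, stop TAG at 52 → 15 nt.
Frame 2: TAA TGT AGC AAT TCG TGA TGT AAT CCT TCT CAA CCC ATA TGA ACC AAA TAT AGC AAA — no ATG→stop ORF.
Frame 3: AAT GTA GCA ATT CGT GAT GTA ATC CTT CTC AAC CCA TAT GAA CCA AAT ATA GCA — no ATG→stop ORF.
Longest ORF is 15 nt in frame 1 (positions 40–54).

1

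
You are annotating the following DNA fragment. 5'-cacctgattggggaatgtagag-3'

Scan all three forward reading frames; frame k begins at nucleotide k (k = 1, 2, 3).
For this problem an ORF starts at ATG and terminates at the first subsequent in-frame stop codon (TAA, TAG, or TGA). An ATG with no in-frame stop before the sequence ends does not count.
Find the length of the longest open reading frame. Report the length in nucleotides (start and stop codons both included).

6

Frame 1: CAC CTG ATT GGG GAA TGT AGA — no ATG→stop ORF.
Frame 2: ACC TGA TTG GGG AAT GTA GAG — no ATG→stop ORF.
Frame 3: CCT GAT TGG GGA ATG TAG — ATG at 15, stop TAG at 18 → 6 nt.
Longest: frame 3, positions 15–20, 6 nt = 2 codons = 1 aa. → 6 nucleotides.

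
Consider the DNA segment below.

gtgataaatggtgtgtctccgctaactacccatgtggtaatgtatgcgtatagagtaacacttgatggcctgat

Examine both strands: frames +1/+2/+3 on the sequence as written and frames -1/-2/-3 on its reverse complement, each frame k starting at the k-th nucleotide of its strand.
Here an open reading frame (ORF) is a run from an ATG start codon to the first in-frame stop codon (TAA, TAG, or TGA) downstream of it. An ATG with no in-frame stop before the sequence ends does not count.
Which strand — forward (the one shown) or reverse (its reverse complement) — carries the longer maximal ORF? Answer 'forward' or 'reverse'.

forward

Reverse complement (5'→3'): ATCAGGCCATCAAGTGTTACTCTATACGCATACATTACCACATGGGTAGTTAGCGGAGACACACCATTTATCAC
Frame +1: GTG ATA AAT GGT GTG TCT CCG CTA ACT ACC CAT GTG GTA ATG TAT GCG TAT AGA GTA ACA CTT GAT GGC CTG — no ATG→stop ORF.
Frame +2: TGA TAA ATG GTG TGT CTC CGC TAA CTA CCC ATG TGG TAA TGT ATG CGT ATA GAG TAA CAC TTG ATG GCC TGA — ATG at 8, stop TAA at 23 → 18 nt; ATG at 32, stop TAA at 38 → 9 nt; ATG at 44, stop TAA at 56 → 15 nt; ATG at 65, stop TGA at 71 → 9 nt.
Frame +3: GAT AAA TGG TGT GTC TCC GCT AAC TAC CCA TGT GGT AAT GTA TGC GTA TAG AGT AAC ACT TGA TGG CCT GAT — no ATG→stop ORF.
Frame -1: ATC AGG CCA TCA AGT GTT ACT CTA TAC GCA TAC ATT ACC ACA TGG GTA GTT AGC GGA GAC ACA CCA TTT ATC — no ATG→stop ORF.
Frame -2: TCA GGC CAT CAA GTG TTA CTC TAT ACG CAT ACA TTA CCA CAT GGG TAG TTA GCG GAG ACA CAC CAT TTA TCA — no ATG→stop ORF.
Frame -3: CAG GCC ATC AAG TGT TAC TCT ATA CGC ATA CAT TAC CAC ATG GGT AGT TAG CGG AGA CAC ACC ATT TAT CAC — ATG at 42, stop TAG at 51 → 12 nt.
Forward-strand max 18 nt; reverse-strand max 12 nt. The forward strand has the longer ORF.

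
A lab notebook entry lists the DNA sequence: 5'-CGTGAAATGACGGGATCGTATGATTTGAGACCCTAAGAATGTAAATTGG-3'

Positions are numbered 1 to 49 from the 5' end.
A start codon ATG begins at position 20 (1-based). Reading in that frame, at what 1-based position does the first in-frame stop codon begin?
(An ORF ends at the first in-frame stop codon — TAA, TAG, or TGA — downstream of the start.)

26

Codons from position 20: ATG (20–22), ATT (23–25), TGA (26–28).
TGA is a stop codon; it begins at position 26.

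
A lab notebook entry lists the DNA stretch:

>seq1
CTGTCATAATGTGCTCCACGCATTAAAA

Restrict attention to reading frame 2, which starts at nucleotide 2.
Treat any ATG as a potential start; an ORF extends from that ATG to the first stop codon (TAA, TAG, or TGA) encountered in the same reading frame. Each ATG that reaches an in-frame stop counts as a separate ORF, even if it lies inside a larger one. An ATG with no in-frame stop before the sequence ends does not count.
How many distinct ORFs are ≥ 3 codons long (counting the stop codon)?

Frame 2: TGT CAT AAT GTG CTC CAC GCA TTA AAA — no ATG→stop ORF.
No ORF reaches 3 codons. Count = 0.

0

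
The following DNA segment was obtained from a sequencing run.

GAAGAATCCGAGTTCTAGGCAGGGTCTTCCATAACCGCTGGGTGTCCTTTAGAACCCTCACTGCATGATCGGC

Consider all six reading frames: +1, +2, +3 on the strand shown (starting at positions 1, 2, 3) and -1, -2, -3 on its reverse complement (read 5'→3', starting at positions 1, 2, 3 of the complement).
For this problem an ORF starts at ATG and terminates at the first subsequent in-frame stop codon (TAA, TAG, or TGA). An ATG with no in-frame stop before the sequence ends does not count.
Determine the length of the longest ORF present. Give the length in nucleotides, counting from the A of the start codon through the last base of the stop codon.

18

Reverse complement (5'→3'): GCCGATCATGCAGTGAGGGTTCTAAAGGACACCCAGCGGTTATGGAAGACCCTGCCTAGAACTCGGATTCTTC
Frame +1: GAA GAA TCC GAG TTC TAG GCA GGG TCT TCC ATA ACC GCT GGG TGT CCT TTA GAA CCC TCA CTG CAT GAT CGG — no ATG→stop ORF.
Frame +2: AAG AAT CCG AGT TCT AGG CAG GGT CTT CCA TAA CCG CTG GGT GTC CTT TAG AAC CCT CAC TGC ATG ATC GGC — no ATG→stop ORF.
Frame +3: AGA ATC CGA GTT CTA GGC AGG GTC TTC CAT AAC CGC TGG GTG TCC TTT AGA ACC CTC ACT GCA TGA TCG — no ATG→stop ORF.
Frame -1: GCC GAT CAT GCA GTG AGG GTT CTA AAG GAC ACC CAG CGG TTA TGG AAG ACC CTG CCT AGA ACT CGG ATT CTT — no ATG→stop ORF.
Frame -2: CCG ATC ATG CAG TGA GGG TTC TAA AGG ACA CCC AGC GGT TAT GGA AGA CCC TGC CTA GAA CTC GGA TTC TTC — ATG at 8, stop TGA at 14 → 9 nt.
Frame -3: CGA TCA TGC AGT GAG GGT TCT AAA GGA CAC CCA GCG GTT ATG GAA GAC CCT GCC TAG AAC TCG GAT TCT — ATG at 42, stop TAG at 57 → 18 nt.
Longest: frame -3, positions 42–59, 18 nt = 6 codons = 5 aa. → 18 nucleotides.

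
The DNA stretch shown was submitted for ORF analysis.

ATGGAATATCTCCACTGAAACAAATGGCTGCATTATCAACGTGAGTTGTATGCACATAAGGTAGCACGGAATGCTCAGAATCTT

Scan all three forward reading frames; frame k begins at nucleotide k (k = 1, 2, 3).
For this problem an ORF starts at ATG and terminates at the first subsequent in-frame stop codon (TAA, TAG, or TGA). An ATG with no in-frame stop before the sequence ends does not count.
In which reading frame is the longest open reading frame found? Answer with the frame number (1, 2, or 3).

Frame 1: ATG GAA TAT CTC CAC TGA AAC AAA TGG CTG CAT TAT CAA CGT GAG TTG TAT GCA CAT AAG GTA GCA CGG AAT GCT CAG AAT CTT — ATG at 1, stop TGA at 16 → 18 nt.
Frame 2: TGG AAT ATC TCC ACT GAA ACA AAT GGC TGC ATT ATC AAC GTG AGT TGT ATG CAC ATA AGG TAG CAC GGA ATG CTC AGA ATC — ATG at 50, stop TAG at 62 → 15 nt.
Frame 3: GGA ATA TCT CCA CTG AAA CAA ATG GCT GCA TTA TCA ACG TGA GTT GTA TGC ACA TAA GGT AGC ACG GAA TGC TCA GAA TCT — ATG at 24, stop TGA at 42 → 21 nt.
Longest ORF is 21 nt in frame 3 (positions 24–44).

3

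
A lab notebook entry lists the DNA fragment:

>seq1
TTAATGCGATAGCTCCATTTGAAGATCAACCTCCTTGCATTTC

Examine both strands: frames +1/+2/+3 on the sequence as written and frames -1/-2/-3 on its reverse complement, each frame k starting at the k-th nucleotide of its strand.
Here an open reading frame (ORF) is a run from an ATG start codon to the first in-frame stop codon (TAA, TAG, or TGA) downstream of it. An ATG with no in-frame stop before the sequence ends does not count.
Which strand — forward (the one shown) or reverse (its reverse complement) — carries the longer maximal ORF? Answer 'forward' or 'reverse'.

reverse

Reverse complement (5'→3'): GAAATGCAAGGAGGTTGATCTTCAAATGGAGCTATCGCATTAA
Frame +1: TTA ATG CGA TAG CTC CAT TTG AAG ATC AAC CTC CTT GCA TTT — ATG at 4, stop TAG at 10 → 9 nt.
Frame +2: TAA TGC GAT AGC TCC ATT TGA AGA TCA ACC TCC TTG CAT TTC — no ATG→stop ORF.
Frame +3: AAT GCG ATA GCT CCA TTT GAA GAT CAA CCT CCT TGC ATT — no ATG→stop ORF.
Frame -1: GAA ATG CAA GGA GGT TGA TCT TCA AAT GGA GCT ATC GCA TTA — ATG at 4, stop TGA at 16 → 15 nt.
Frame -2: AAA TGC AAG GAG GTT GAT CTT CAA ATG GAG CTA TCG CAT TAA — ATG at 26, stop TAA at 41 → 18 nt.
Frame -3: AAT GCA AGG AGG TTG ATC TTC AAA TGG AGC TAT CGC ATT — no ATG→stop ORF.
Forward-strand max 9 nt; reverse-strand max 18 nt. The reverse strand has the longer ORF.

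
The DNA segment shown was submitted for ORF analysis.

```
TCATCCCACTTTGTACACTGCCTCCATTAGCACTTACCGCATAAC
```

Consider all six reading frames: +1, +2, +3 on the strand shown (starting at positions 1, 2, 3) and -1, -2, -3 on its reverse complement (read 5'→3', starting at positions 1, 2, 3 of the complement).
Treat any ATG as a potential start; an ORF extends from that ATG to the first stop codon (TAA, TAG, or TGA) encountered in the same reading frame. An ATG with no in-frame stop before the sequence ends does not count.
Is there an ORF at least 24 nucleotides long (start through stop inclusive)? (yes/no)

Reverse complement (5'→3'): GTTATGCGGTAAGTGCTAATGGAGGCAGTGTACAAAGTGGGATGA
Frame +1: TCA TCC CAC TTT GTA CAC TGC CTC CAT TAG CAC TTA CCG CAT AAC — no ATG→stop ORF.
Frame +2: CAT CCC ACT TTG TAC ACT GCC TCC ATT AGC ACT TAC CGC ATA — no ATG→stop ORF.
Frame +3: ATC CCA CTT TGT ACA CTG CCT CCA TTA GCA CTT ACC GCA TAA — no ATG→stop ORF.
Frame -1: GTT ATG CGG TAA GTG CTA ATG GAG GCA GTG TAC AAA GTG GGA TGA — ATG at 4, stop TAA at 10 → 9 nt; ATG at 19, stop TGA at 43 → 27 nt.
Frame -2: TTA TGC GGT AAG TGC TAA TGG AGG CAG TGT ACA AAG TGG GAT — no ATG→stop ORF.
Frame -3: TAT GCG GTA AGT GCT AAT GGA GGC AGT GTA CAA AGT GGG ATG — no ATG→stop ORF.
Frame -1 has an ORF of 27 nucleotides (positions 19–45) ≥ 24, so yes.

yes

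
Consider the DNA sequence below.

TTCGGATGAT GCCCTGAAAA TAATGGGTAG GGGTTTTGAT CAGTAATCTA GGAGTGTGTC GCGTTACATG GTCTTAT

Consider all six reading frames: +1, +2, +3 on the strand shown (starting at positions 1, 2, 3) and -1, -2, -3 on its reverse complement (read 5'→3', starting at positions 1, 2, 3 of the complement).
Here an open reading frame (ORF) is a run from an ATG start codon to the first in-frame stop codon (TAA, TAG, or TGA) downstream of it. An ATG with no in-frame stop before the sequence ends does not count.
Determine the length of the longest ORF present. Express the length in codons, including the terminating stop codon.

Reverse complement (5'→3'): ATAAGACCATGTAACGCGACACACTCCTAGATTACTGATCAAAACCCCTACCCATTATTTTCAGGGCATCATCCGAA
Frame +1: TTC GGA TGA TGC CCT GAA AAT AAT GGG TAG GGG TTT TGA TCA GTA ATC TAG GAG TGT GTC GCG TTA CAT GGT CTT — no ATG→stop ORF.
Frame +2: TCG GAT GAT GCC CTG AAA ATA ATG GGT AGG GGT TTT GAT CAG TAA TCT AGG AGT GTG TCG CGT TAC ATG GTC TTA — ATG at 23, stop TAA at 44 → 24 nt.
Frame +3: CGG ATG ATG CCC TGA AAA TAA TGG GTA GGG GTT TTG ATC AGT AAT CTA GGA GTG TGT CGC GTT ACA TGG TCT TAT — ATG at 6, stop TGA at 15 → 12 nt; ATG at 9, stop TGA at 15 → 9 nt.
Frame -1: ATA AGA CCA TGT AAC GCG ACA CAC TCC TAG ATT ACT GAT CAA AAC CCC TAC CCA TTA TTT TCA GGG CAT CAT CCG — no ATG→stop ORF.
Frame -2: TAA GAC CAT GTA ACG CGA CAC ACT CCT AGA TTA CTG ATC AAA ACC CCT ACC CAT TAT TTT CAG GGC ATC ATC CGA — no ATG→stop ORF.
Frame -3: AAG ACC ATG TAA CGC GAC ACA CTC CTA GAT TAC TGA TCA AAA CCC CTA CCC ATT ATT TTC AGG GCA TCA TCC GAA — ATG at 9, stop TAA at 12 → 6 nt.
Longest: frame +2, positions 23–46, 24 nt = 8 codons = 7 aa. → 8 codons.

8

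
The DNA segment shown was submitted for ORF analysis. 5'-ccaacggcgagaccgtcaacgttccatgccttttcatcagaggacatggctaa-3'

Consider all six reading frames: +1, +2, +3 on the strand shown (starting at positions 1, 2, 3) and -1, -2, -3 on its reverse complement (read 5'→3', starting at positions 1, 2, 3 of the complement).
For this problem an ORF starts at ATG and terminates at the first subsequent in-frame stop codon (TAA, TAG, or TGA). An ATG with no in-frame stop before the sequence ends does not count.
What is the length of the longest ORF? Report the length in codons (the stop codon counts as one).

Reverse complement (5'→3'): TTAGCCATGTCCTCTGATGAAAAGGCATGGAACGTTGACGGTCTCGCCGTTGG
Frame +1: CCA ACG GCG AGA CCG TCA ACG TTC CAT GCC TTT TCA TCA GAG GAC ATG GCT — no ATG→stop ORF.
Frame +2: CAA CGG CGA GAC CGT CAA CGT TCC ATG CCT TTT CAT CAG AGG ACA TGG CTA — no ATG→stop ORF.
Frame +3: AAC GGC GAG ACC GTC AAC GTT CCA TGC CTT TTC ATC AGA GGA CAT GGC TAA — no ATG→stop ORF.
Frame -1: TTA GCC ATG TCC TCT GAT GAA AAG GCA TGG AAC GTT GAC GGT CTC GCC GTT — no ATG→stop ORF.
Frame -2: TAG CCA TGT CCT CTG ATG AAA AGG CAT GGA ACG TTG ACG GTC TCG CCG TTG — no ATG→stop ORF.
Frame -3: AGC CAT GTC CTC TGA TGA AAA GGC ATG GAA CGT TGA CGG TCT CGC CGT TGG — ATG at 27, stop TGA at 36 → 12 nt.
Longest: frame -3, positions 27–38, 12 nt = 4 codons = 3 aa. → 4 codons.

4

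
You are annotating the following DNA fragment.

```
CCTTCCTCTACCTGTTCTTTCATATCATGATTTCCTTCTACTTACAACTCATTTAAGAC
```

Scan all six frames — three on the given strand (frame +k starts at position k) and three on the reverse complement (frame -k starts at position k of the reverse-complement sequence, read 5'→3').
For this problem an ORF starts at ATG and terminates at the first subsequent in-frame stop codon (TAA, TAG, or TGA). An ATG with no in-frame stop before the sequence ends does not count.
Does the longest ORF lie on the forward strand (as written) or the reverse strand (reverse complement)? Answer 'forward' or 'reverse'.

forward

Reverse complement (5'→3'): GTCTTAAATGAGTTGTAAGTAGAAGGAAATCATGATATGAAAGAACAGGTAGAGGAAGG
Frame +1: CCT TCC TCT ACC TGT TCT TTC ATA TCA TGA TTT CCT TCT ACT TAC AAC TCA TTT AAG — no ATG→stop ORF.
Frame +2: CTT CCT CTA CCT GTT CTT TCA TAT CAT GAT TTC CTT CTA CTT ACA ACT CAT TTA AGA — no ATG→stop ORF.
Frame +3: TTC CTC TAC CTG TTC TTT CAT ATC ATG ATT TCC TTC TAC TTA CAA CTC ATT TAA GAC — ATG at 27, stop TAA at 54 → 30 nt.
Frame -1: GTC TTA AAT GAG TTG TAA GTA GAA GGA AAT CAT GAT ATG AAA GAA CAG GTA GAG GAA — no ATG→stop ORF.
Frame -2: TCT TAA ATG AGT TGT AAG TAG AAG GAA ATC ATG ATA TGA AAG AAC AGG TAG AGG AAG — ATG at 8, stop TAG at 20 → 15 nt; ATG at 32, stop TGA at 38 → 9 nt.
Frame -3: CTT AAA TGA GTT GTA AGT AGA AGG AAA TCA TGA TAT GAA AGA ACA GGT AGA GGA AGG — no ATG→stop ORF.
Forward-strand max 30 nt; reverse-strand max 15 nt. The forward strand has the longer ORF.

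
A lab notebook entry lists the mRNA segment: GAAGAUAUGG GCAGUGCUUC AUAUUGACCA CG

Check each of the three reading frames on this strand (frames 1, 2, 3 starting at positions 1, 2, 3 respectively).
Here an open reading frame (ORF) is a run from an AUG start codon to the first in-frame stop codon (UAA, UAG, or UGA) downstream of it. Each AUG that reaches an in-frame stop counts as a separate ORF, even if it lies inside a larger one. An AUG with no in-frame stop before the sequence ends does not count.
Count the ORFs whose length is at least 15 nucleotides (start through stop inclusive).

Frame 1: GAA GAU AUG GGC AGU GCU UCA UAU UGA CCA — AUG at 7, stop UGA at 25 → 21 nt.
Frame 2: AAG AUA UGG GCA GUG CUU CAU AUU GAC CAC — no AUG→stop ORF.
Frame 3: AGA UAU GGG CAG UGC UUC AUA UUG ACC ACG — no AUG→stop ORF.
ORFs ≥ 15 nucleotides: frame 1 7–27 (21 nucleotides). Count = 1.

1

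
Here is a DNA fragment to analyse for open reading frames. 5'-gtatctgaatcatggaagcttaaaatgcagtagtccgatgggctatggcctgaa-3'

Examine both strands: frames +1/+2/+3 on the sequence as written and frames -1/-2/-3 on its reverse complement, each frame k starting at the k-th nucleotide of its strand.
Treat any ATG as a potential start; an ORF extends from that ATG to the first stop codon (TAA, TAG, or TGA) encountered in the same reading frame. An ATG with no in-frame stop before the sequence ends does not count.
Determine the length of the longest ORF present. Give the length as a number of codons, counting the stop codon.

4

Reverse complement (5'→3'): TTCAGGCCATAGCCCATCGGACTACTGCATTTTAAGCTTCCATGATTCAGATAC
Frame +1: GTA TCT GAA TCA TGG AAG CTT AAA ATG CAG TAG TCC GAT GGG CTA TGG CCT GAA — ATG at 25, stop TAG at 31 → 9 nt.
Frame +2: TAT CTG AAT CAT GGA AGC TTA AAA TGC AGT AGT CCG ATG GGC TAT GGC CTG — no ATG→stop ORF.
Frame +3: ATC TGA ATC ATG GAA GCT TAA AAT GCA GTA GTC CGA TGG GCT ATG GCC TGA — ATG at 12, stop TAA at 21 → 12 nt; ATG at 45, stop TGA at 51 → 9 nt.
Frame -1: TTC AGG CCA TAG CCC ATC GGA CTA CTG CAT TTT AAG CTT CCA TGA TTC AGA TAC — no ATG→stop ORF.
Frame -2: TCA GGC CAT AGC CCA TCG GAC TAC TGC ATT TTA AGC TTC CAT GAT TCA GAT — no ATG→stop ORF.
Frame -3: CAG GCC ATA GCC CAT CGG ACT ACT GCA TTT TAA GCT TCC ATG ATT CAG ATA — no ATG→stop ORF.
Longest: frame +3, positions 12–23, 12 nt = 4 codons = 3 aa. → 4 codons.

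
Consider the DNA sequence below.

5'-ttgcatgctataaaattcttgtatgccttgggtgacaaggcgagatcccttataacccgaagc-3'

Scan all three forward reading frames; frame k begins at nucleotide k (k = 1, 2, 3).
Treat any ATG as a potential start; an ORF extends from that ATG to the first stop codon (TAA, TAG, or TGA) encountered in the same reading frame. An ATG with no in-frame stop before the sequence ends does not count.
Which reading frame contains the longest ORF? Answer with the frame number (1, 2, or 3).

Frame 1: TTG CAT GCT ATA AAA TTC TTG TAT GCC TTG GGT GAC AAG GCG AGA TCC CTT ATA ACC CGA AGC — no ATG→stop ORF.
Frame 2: TGC ATG CTA TAA AAT TCT TGT ATG CCT TGG GTG ACA AGG CGA GAT CCC TTA TAA CCC GAA — ATG at 5, stop TAA at 11 → 9 nt; ATG at 23, stop TAA at 53 → 33 nt.
Frame 3: GCA TGC TAT AAA ATT CTT GTA TGC CTT GGG TGA CAA GGC GAG ATC CCT TAT AAC CCG AAG — no ATG→stop ORF.
Longest ORF is 33 nt in frame 2 (positions 23–55).

2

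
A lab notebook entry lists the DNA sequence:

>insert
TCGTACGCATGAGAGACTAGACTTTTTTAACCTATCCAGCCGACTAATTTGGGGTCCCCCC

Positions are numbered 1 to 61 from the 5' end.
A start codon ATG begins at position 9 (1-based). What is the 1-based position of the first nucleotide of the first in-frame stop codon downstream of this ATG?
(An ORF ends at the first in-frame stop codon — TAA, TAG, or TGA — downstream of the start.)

Codons from position 9: ATG (9–11), AGA (12–14), GAC (15–17), TAG (18–20).
TAG is a stop codon; it begins at position 18.

18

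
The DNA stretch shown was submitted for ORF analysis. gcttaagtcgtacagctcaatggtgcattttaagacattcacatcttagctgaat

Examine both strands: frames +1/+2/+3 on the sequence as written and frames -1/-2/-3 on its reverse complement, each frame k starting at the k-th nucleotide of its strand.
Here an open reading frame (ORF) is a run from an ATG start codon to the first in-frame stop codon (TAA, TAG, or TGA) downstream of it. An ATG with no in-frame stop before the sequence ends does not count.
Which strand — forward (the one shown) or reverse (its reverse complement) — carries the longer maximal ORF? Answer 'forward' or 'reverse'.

Reverse complement (5'→3'): ATTCAGCTAAGATGTGAATGTCTTAAAATGCACCATTGAGCTGTACGACTTAAGC
Frame +1: GCT TAA GTC GTA CAG CTC AAT GGT GCA TTT TAA GAC ATT CAC ATC TTA GCT GAA — no ATG→stop ORF.
Frame +2: CTT AAG TCG TAC AGC TCA ATG GTG CAT TTT AAG ACA TTC ACA TCT TAG CTG AAT — ATG at 20, stop TAG at 47 → 30 nt.
Frame +3: TTA AGT CGT ACA GCT CAA TGG TGC ATT TTA AGA CAT TCA CAT CTT AGC TGA — no ATG→stop ORF.
Frame -1: ATT CAG CTA AGA TGT GAA TGT CTT AAA ATG CAC CAT TGA GCT GTA CGA CTT AAG — ATG at 28, stop TGA at 37 → 12 nt.
Frame -2: TTC AGC TAA GAT GTG AAT GTC TTA AAA TGC ACC ATT GAG CTG TAC GAC TTA AGC — no ATG→stop ORF.
Frame -3: TCA GCT AAG ATG TGA ATG TCT TAA AAT GCA CCA TTG AGC TGT ACG ACT TAA — ATG at 12, stop TGA at 15 → 6 nt; ATG at 18, stop TAA at 24 → 9 nt.
Forward-strand max 30 nt; reverse-strand max 12 nt. The forward strand has the longer ORF.

forward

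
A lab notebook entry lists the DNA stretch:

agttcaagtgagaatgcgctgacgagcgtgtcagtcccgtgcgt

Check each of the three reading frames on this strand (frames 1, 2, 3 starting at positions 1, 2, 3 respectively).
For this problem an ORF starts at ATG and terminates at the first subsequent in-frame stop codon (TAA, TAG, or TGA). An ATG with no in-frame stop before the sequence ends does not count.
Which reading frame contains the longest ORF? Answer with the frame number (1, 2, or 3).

Frame 1: AGT TCA AGT GAG AAT GCG CTG ACG AGC GTG TCA GTC CCG TGC — no ATG→stop ORF.
Frame 2: GTT CAA GTG AGA ATG CGC TGA CGA GCG TGT CAG TCC CGT GCG — ATG at 14, stop TGA at 20 → 9 nt.
Frame 3: TTC AAG TGA GAA TGC GCT GAC GAG CGT GTC AGT CCC GTG CGT — no ATG→stop ORF.
Longest ORF is 9 nt in frame 2 (positions 14–22).

2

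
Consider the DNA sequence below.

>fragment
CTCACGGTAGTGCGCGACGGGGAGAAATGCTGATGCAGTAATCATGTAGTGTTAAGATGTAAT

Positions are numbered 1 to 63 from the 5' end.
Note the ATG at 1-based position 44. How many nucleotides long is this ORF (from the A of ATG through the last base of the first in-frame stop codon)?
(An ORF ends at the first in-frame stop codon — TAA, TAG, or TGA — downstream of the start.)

6

Codons from position 44: ATG (44–46), TAG (47–49).
TAG is the first in-frame stop; ORF spans 44–49, 6 nucleotides.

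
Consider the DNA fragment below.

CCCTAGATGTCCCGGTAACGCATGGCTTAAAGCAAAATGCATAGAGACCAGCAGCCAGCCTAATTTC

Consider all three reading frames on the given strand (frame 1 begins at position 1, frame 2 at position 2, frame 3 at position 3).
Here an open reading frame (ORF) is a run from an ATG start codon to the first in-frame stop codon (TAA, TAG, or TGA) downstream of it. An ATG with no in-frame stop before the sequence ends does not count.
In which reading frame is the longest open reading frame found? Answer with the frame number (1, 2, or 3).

1

Frame 1: CCC TAG ATG TCC CGG TAA CGC ATG GCT TAA AGC AAA ATG CAT AGA GAC CAG CAG CCA GCC TAA TTT — ATG at 7, stop TAA at 16 → 12 nt; ATG at 22, stop TAA at 28 → 9 nt; ATG at 37, stop TAA at 61 → 27 nt.
Frame 2: CCT AGA TGT CCC GGT AAC GCA TGG CTT AAA GCA AAA TGC ATA GAG ACC AGC AGC CAG CCT AAT TTC — no ATG→stop ORF.
Frame 3: CTA GAT GTC CCG GTA ACG CAT GGC TTA AAG CAA AAT GCA TAG AGA CCA GCA GCC AGC CTA ATT — no ATG→stop ORF.
Longest ORF is 27 nt in frame 1 (positions 37–63).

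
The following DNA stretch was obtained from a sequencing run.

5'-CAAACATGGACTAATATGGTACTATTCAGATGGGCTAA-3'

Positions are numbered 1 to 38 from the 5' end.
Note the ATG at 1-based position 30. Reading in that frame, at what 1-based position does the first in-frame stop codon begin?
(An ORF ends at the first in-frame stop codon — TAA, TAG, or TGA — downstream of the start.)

36

Codons from position 30: ATG (30–32), GGC (33–35), TAA (36–38).
TAA is a stop codon; it begins at position 36.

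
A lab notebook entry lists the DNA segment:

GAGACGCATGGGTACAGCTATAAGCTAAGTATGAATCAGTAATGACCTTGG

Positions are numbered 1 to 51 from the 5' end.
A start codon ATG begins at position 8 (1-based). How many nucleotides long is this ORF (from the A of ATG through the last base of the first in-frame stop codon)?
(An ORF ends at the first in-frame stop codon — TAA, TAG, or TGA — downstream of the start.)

21

Codons from position 8: ATG (8–10), GGT (11–13), ACA (14–16), GCT (17–19), ATA (20–22), AGC (23–25), TAA (26–28).
TAA is the first in-frame stop; ORF spans 8–28, 21 nucleotides.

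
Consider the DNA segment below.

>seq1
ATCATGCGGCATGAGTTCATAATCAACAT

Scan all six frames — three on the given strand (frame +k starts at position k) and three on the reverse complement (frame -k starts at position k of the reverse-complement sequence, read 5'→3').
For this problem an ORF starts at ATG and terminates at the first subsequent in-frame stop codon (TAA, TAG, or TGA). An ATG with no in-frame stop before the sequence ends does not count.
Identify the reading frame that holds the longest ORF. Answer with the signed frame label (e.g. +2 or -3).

+2

Reverse complement (5'→3'): ATGTTGATTATGAACTCATGCCGCATGAT
Frame +1: ATC ATG CGG CAT GAG TTC ATA ATC AAC — no ATG→stop ORF.
Frame +2: TCA TGC GGC ATG AGT TCA TAA TCA ACA — ATG at 11, stop TAA at 20 → 12 nt.
Frame +3: CAT GCG GCA TGA GTT CAT AAT CAA CAT — no ATG→stop ORF.
Frame -1: ATG TTG ATT ATG AAC TCA TGC CGC ATG — no ATG→stop ORF.
Frame -2: TGT TGA TTA TGA ACT CAT GCC GCA TGA — no ATG→stop ORF.
Frame -3: GTT GAT TAT GAA CTC ATG CCG CAT GAT — no ATG→stop ORF.
Longest ORF is 12 nt in frame +2 (positions 11–22).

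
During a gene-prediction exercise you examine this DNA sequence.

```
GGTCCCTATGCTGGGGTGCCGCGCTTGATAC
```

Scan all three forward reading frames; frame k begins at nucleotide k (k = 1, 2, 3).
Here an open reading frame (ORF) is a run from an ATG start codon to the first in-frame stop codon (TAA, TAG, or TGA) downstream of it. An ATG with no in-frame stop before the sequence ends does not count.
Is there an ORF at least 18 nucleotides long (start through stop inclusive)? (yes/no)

yes

Frame 1: GGT CCC TAT GCT GGG GTG CCG CGC TTG ATA — no ATG→stop ORF.
Frame 2: GTC CCT ATG CTG GGG TGC CGC GCT TGA TAC — ATG at 8, stop TGA at 26 → 21 nt.
Frame 3: TCC CTA TGC TGG GGT GCC GCG CTT GAT — no ATG→stop ORF.
Frame 2 has an ORF of 21 nucleotides (positions 8–28) ≥ 18, so yes.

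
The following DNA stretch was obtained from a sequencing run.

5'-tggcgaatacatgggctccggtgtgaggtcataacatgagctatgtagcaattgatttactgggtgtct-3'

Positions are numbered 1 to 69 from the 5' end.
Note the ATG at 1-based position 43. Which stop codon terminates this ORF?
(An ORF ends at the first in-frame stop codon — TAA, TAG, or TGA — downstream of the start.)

Codons from position 43: ATG (43–45), TAG (46–48).
The first in-frame stop codon is TAG.

TAG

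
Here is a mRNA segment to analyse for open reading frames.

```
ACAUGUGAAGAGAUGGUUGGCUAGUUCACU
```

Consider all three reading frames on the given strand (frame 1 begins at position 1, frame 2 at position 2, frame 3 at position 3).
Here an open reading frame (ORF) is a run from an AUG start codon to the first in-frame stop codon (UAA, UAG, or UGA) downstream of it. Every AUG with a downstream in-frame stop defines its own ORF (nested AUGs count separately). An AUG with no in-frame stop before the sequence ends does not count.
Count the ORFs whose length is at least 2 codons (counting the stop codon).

Frame 1: ACA UGU GAA GAG AUG GUU GGC UAG UUC ACU — AUG at 13, stop UAG at 22 → 12 nt.
Frame 2: CAU GUG AAG AGA UGG UUG GCU AGU UCA — no AUG→stop ORF.
Frame 3: AUG UGA AGA GAU GGU UGG CUA GUU CAC — AUG at 3, stop UGA at 6 → 6 nt.
ORFs ≥ 2 codons: frame 1 13–24 (4 codons), frame 3 3–8 (2 codons). Count = 2.

2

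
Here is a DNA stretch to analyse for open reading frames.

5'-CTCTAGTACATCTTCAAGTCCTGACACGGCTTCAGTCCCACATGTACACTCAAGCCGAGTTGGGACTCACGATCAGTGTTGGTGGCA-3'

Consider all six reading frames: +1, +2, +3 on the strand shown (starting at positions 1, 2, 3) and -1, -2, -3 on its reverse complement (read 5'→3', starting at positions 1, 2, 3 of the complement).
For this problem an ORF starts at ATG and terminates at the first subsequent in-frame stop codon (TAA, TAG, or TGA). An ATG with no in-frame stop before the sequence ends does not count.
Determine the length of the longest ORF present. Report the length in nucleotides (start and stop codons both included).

12

Reverse complement (5'→3'): TGCCACCAACACTGATCGTGAGTCCCAACTCGGCTTGAGTGTACATGTGGGACTGAAGCCGTGTCAGGACTTGAAGATGTACTAGAG
Frame +1: CTC TAG TAC ATC TTC AAG TCC TGA CAC GGC TTC AGT CCC ACA TGT ACA CTC AAG CCG AGT TGG GAC TCA CGA TCA GTG TTG GTG GCA — no ATG→stop ORF.
Frame +2: TCT AGT ACA TCT TCA AGT CCT GAC ACG GCT TCA GTC CCA CAT GTA CAC TCA AGC CGA GTT GGG ACT CAC GAT CAG TGT TGG TGG — no ATG→stop ORF.
Frame +3: CTA GTA CAT CTT CAA GTC CTG ACA CGG CTT CAG TCC CAC ATG TAC ACT CAA GCC GAG TTG GGA CTC ACG ATC AGT GTT GGT GGC — no ATG→stop ORF.
Frame -1: TGC CAC CAA CAC TGA TCG TGA GTC CCA ACT CGG CTT GAG TGT ACA TGT GGG ACT GAA GCC GTG TCA GGA CTT GAA GAT GTA CTA GAG — no ATG→stop ORF.
Frame -2: GCC ACC AAC ACT GAT CGT GAG TCC CAA CTC GGC TTG AGT GTA CAT GTG GGA CTG AAG CCG TGT CAG GAC TTG AAG ATG TAC TAG — ATG at 77, stop TAG at 83 → 9 nt.
Frame -3: CCA CCA ACA CTG ATC GTG AGT CCC AAC TCG GCT TGA GTG TAC ATG TGG GAC TGA AGC CGT GTC AGG ACT TGA AGA TGT ACT AGA — ATG at 45, stop TGA at 54 → 12 nt.
Longest: frame -3, positions 45–56, 12 nt = 4 codons = 3 aa. → 12 nucleotides.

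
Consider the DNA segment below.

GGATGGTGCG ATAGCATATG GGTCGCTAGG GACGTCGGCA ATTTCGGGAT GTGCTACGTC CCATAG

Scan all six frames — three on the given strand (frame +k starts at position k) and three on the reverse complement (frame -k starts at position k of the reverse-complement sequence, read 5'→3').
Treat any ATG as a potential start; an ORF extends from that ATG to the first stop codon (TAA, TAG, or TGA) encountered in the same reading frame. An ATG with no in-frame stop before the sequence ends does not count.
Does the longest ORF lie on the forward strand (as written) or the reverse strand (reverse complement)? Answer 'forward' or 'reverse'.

reverse

Reverse complement (5'→3'): CTATGGGACGTAGCACATCCCGAAATTGCCGACGTCCCTAGCGACCCATATGCTATCGCACCATCC
Frame +1: GGA TGG TGC GAT AGC ATA TGG GTC GCT AGG GAC GTC GGC AAT TTC GGG ATG TGC TAC GTC CCA TAG — ATG at 49, stop TAG at 64 → 18 nt.
Frame +2: GAT GGT GCG ATA GCA TAT GGG TCG CTA GGG ACG TCG GCA ATT TCG GGA TGT GCT ACG TCC CAT — no ATG→stop ORF.
Frame +3: ATG GTG CGA TAG CAT ATG GGT CGC TAG GGA CGT CGG CAA TTT CGG GAT GTG CTA CGT CCC ATA — ATG at 3, stop TAG at 12 → 12 nt; ATG at 18, stop TAG at 27 → 12 nt.
Frame -1: CTA TGG GAC GTA GCA CAT CCC GAA ATT GCC GAC GTC CCT AGC GAC CCA TAT GCT ATC GCA CCA TCC — no ATG→stop ORF.
Frame -2: TAT GGG ACG TAG CAC ATC CCG AAA TTG CCG ACG TCC CTA GCG ACC CAT ATG CTA TCG CAC CAT — no ATG→stop ORF.
Frame -3: ATG GGA CGT AGC ACA TCC CGA AAT TGC CGA CGT CCC TAG CGA CCC ATA TGC TAT CGC ACC ATC — ATG at 3, stop TAG at 39 → 39 nt.
Forward-strand max 18 nt; reverse-strand max 39 nt. The reverse strand has the longer ORF.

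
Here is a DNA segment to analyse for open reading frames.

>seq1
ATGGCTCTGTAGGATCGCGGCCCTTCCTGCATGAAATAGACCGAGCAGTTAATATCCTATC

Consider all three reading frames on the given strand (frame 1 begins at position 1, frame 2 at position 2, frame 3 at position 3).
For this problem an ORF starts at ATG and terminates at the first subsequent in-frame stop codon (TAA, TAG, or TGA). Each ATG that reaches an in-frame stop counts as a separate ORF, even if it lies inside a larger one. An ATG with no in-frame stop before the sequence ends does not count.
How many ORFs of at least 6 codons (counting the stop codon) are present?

0

Frame 1: ATG GCT CTG TAG GAT CGC GGC CCT TCC TGC ATG AAA TAG ACC GAG CAG TTA ATA TCC TAT — ATG at 1, stop TAG at 10 → 12 nt; ATG at 31, stop TAG at 37 → 9 nt.
Frame 2: TGG CTC TGT AGG ATC GCG GCC CTT CCT GCA TGA AAT AGA CCG AGC AGT TAA TAT CCT ATC — no ATG→stop ORF.
Frame 3: GGC TCT GTA GGA TCG CGG CCC TTC CTG CAT GAA ATA GAC CGA GCA GTT AAT ATC CTA — no ATG→stop ORF.
No ORF reaches 6 codons. Count = 0.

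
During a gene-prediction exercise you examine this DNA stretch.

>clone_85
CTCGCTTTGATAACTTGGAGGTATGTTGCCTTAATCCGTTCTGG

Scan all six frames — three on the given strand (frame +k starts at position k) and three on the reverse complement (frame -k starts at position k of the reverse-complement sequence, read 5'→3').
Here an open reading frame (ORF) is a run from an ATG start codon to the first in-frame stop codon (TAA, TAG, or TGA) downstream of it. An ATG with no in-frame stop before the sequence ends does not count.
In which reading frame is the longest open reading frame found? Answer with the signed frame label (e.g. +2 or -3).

+2

Reverse complement (5'→3'): CCAGAACGGATTAAGGCAACATACCTCCAAGTTATCAAAGCGAG
Frame +1: CTC GCT TTG ATA ACT TGG AGG TAT GTT GCC TTA ATC CGT TCT — no ATG→stop ORF.
Frame +2: TCG CTT TGA TAA CTT GGA GGT ATG TTG CCT TAA TCC GTT CTG — ATG at 23, stop TAA at 32 → 12 nt.
Frame +3: CGC TTT GAT AAC TTG GAG GTA TGT TGC CTT AAT CCG TTC TGG — no ATG→stop ORF.
Frame -1: CCA GAA CGG ATT AAG GCA ACA TAC CTC CAA GTT ATC AAA GCG — no ATG→stop ORF.
Frame -2: CAG AAC GGA TTA AGG CAA CAT ACC TCC AAG TTA TCA AAG CGA — no ATG→stop ORF.
Frame -3: AGA ACG GAT TAA GGC AAC ATA CCT CCA AGT TAT CAA AGC GAG — no ATG→stop ORF.
Longest ORF is 12 nt in frame +2 (positions 23–34).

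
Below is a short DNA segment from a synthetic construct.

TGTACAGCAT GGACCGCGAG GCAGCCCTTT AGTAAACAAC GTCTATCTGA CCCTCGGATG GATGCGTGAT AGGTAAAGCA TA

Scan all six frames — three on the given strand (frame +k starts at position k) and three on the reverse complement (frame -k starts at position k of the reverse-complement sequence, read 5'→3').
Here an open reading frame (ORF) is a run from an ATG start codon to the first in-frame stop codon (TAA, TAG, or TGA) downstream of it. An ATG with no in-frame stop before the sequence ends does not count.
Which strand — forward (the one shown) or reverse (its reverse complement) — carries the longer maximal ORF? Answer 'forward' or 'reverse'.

Reverse complement (5'→3'): TATGCTTTACCTATCACGCATCCATCCGAGGGTCAGATAGACGTTGTTTACTAAAGGGCTGCCTCGCGGTCCATGCTGTACA
Frame +1: TGT ACA GCA TGG ACC GCG AGG CAG CCC TTT AGT AAA CAA CGT CTA TCT GAC CCT CGG ATG GAT GCG TGA TAG GTA AAG CAT — ATG at 58, stop TGA at 67 → 12 nt.
Frame +2: GTA CAG CAT GGA CCG CGA GGC AGC CCT TTA GTA AAC AAC GTC TAT CTG ACC CTC GGA TGG ATG CGT GAT AGG TAA AGC ATA — ATG at 62, stop TAA at 74 → 15 nt.
Frame +3: TAC AGC ATG GAC CGC GAG GCA GCC CTT TAG TAA ACA ACG TCT ATC TGA CCC TCG GAT GGA TGC GTG ATA GGT AAA GCA — ATG at 9, stop TAG at 30 → 24 nt.
Frame -1: TAT GCT TTA CCT ATC ACG CAT CCA TCC GAG GGT CAG ATA GAC GTT GTT TAC TAA AGG GCT GCC TCG CGG TCC ATG CTG TAC — no ATG→stop ORF.
Frame -2: ATG CTT TAC CTA TCA CGC ATC CAT CCG AGG GTC AGA TAG ACG TTG TTT ACT AAA GGG CTG CCT CGC GGT CCA TGC TGT ACA — ATG at 2, stop TAG at 38 → 39 nt.
Frame -3: TGC TTT ACC TAT CAC GCA TCC ATC CGA GGG TCA GAT AGA CGT TGT TTA CTA AAG GGC TGC CTC GCG GTC CAT GCT GTA — no ATG→stop ORF.
Forward-strand max 24 nt; reverse-strand max 39 nt. The reverse strand has the longer ORF.

reverse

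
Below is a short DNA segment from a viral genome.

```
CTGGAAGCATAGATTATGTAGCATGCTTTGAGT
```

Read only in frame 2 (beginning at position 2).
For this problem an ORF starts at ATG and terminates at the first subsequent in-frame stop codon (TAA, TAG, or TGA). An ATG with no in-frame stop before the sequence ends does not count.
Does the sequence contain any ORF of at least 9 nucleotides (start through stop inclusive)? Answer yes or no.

yes

Frame 2: TGG AAG CAT AGA TTA TGT AGC ATG CTT TGA — ATG at 23, stop TGA at 29 → 9 nt.
Frame 2 has an ORF of 9 nucleotides (positions 23–31) ≥ 9, so yes.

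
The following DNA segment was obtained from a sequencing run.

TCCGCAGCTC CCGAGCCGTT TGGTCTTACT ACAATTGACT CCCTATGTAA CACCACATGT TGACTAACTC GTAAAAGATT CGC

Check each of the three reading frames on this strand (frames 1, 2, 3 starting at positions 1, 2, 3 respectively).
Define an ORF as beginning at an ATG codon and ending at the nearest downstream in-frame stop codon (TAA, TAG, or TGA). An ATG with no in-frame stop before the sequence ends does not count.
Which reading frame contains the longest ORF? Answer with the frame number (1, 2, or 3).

3

Frame 1: TCC GCA GCT CCC GAG CCG TTT GGT CTT ACT ACA ATT GAC TCC CTA TGT AAC ACC ACA TGT TGA CTA ACT CGT AAA AGA TTC — no ATG→stop ORF.
Frame 2: CCG CAG CTC CCG AGC CGT TTG GTC TTA CTA CAA TTG ACT CCC TAT GTA ACA CCA CAT GTT GAC TAA CTC GTA AAA GAT TCG — no ATG→stop ORF.
Frame 3: CGC AGC TCC CGA GCC GTT TGG TCT TAC TAC AAT TGA CTC CCT ATG TAA CAC CAC ATG TTG ACT AAC TCG TAA AAG ATT CGC — ATG at 45, stop TAA at 48 → 6 nt; ATG at 57, stop TAA at 72 → 18 nt.
Longest ORF is 18 nt in frame 3 (positions 57–74).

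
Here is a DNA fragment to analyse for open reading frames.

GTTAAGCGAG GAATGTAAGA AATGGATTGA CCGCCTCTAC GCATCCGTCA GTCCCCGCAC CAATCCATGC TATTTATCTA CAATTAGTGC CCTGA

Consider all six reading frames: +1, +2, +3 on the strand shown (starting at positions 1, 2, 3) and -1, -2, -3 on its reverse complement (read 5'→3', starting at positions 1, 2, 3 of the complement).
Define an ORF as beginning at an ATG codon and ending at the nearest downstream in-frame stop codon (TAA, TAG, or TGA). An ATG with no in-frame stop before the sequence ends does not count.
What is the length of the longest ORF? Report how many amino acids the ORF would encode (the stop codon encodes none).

6

Reverse complement (5'→3'): TCAGGGCACTAATTGTAGATAAATAGCATGGATTGGTGCGGGGACTGACGGATGCGTAGAGGCGGTCAATCCATTTCTTACATTCCTCGCTTAAC
Frame +1: GTT AAG CGA GGA ATG TAA GAA ATG GAT TGA CCG CCT CTA CGC ATC CGT CAG TCC CCG CAC CAA TCC ATG CTA TTT ATC TAC AAT TAG TGC CCT — ATG at 13, stop TAA at 16 → 6 nt; ATG at 22, stop TGA at 28 → 9 nt; ATG at 67, stop TAG at 85 → 21 nt.
Frame +2: TTA AGC GAG GAA TGT AAG AAA TGG ATT GAC CGC CTC TAC GCA TCC GTC AGT CCC CGC ACC AAT CCA TGC TAT TTA TCT ACA ATT AGT GCC CTG — no ATG→stop ORF.
Frame +3: TAA GCG AGG AAT GTA AGA AAT GGA TTG ACC GCC TCT ACG CAT CCG TCA GTC CCC GCA CCA ATC CAT GCT ATT TAT CTA CAA TTA GTG CCC TGA — no ATG→stop ORF.
Frame -1: TCA GGG CAC TAA TTG TAG ATA AAT AGC ATG GAT TGG TGC GGG GAC TGA CGG ATG CGT AGA GGC GGT CAA TCC ATT TCT TAC ATT CCT CGC TTA — ATG at 28, stop TGA at 46 → 21 nt.
Frame -2: CAG GGC ACT AAT TGT AGA TAA ATA GCA TGG ATT GGT GCG GGG ACT GAC GGA TGC GTA GAG GCG GTC AAT CCA TTT CTT ACA TTC CTC GCT TAA — no ATG→stop ORF.
Frame -3: AGG GCA CTA ATT GTA GAT AAA TAG CAT GGA TTG GTG CGG GGA CTG ACG GAT GCG TAG AGG CGG TCA ATC CAT TTC TTA CAT TCC TCG CTT AAC — no ATG→stop ORF.
Longest: frame +1, positions 67–87, 21 nt = 7 codons = 6 aa. → 6 amino acids.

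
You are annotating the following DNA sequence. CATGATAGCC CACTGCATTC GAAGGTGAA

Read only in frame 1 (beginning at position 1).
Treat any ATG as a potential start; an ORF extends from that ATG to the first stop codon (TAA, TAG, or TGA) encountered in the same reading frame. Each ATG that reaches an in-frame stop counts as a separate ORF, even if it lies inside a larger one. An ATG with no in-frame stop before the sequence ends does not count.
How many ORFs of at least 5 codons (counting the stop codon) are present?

Frame 1: CAT GAT AGC CCA CTG CAT TCG AAG GTG — no ATG→stop ORF.
No ORF reaches 5 codons. Count = 0.

0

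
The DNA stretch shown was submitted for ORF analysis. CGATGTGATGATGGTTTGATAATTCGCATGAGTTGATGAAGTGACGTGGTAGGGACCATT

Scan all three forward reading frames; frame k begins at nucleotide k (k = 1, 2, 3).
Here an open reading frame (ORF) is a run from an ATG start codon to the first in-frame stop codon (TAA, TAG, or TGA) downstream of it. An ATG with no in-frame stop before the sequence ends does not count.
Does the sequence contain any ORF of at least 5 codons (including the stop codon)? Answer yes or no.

no

Frame 1: CGA TGT GAT GAT GGT TTG ATA ATT CGC ATG AGT TGA TGA AGT GAC GTG GTA GGG ACC ATT — ATG at 28, stop TGA at 34 → 9 nt.
Frame 2: GAT GTG ATG ATG GTT TGA TAA TTC GCA TGA GTT GAT GAA GTG ACG TGG TAG GGA CCA — ATG at 8, stop TGA at 17 → 12 nt; ATG at 11, stop TGA at 17 → 9 nt.
Frame 3: ATG TGA TGA TGG TTT GAT AAT TCG CAT GAG TTG ATG AAG TGA CGT GGT AGG GAC CAT — ATG at 3, stop TGA at 6 → 6 nt; ATG at 36, stop TGA at 42 → 9 nt.
Largest ORF found is 4 codons < 5, so no.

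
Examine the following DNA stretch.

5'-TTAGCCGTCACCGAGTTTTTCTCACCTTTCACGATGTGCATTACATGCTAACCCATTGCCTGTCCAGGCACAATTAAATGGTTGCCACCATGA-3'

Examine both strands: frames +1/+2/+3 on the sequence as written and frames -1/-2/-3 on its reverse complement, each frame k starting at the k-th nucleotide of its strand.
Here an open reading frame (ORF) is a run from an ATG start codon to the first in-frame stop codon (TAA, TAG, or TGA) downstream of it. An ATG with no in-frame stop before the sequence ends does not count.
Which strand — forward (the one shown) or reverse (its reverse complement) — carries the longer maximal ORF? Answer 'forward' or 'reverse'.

forward

Reverse complement (5'→3'): TCATGGTGGCAACCATTTAATTGTGCCTGGACAGGCAATGGGTTAGCATGTAATGCACATCGTGAAAGGTGAGAAAAACTCGGTGACGGCTAA
Frame +1: TTA GCC GTC ACC GAG TTT TTC TCA CCT TTC ACG ATG TGC ATT ACA TGC TAA CCC ATT GCC TGT CCA GGC ACA ATT AAA TGG TTG CCA CCA TGA — ATG at 34, stop TAA at 49 → 18 nt.
Frame +2: TAG CCG TCA CCG AGT TTT TCT CAC CTT TCA CGA TGT GCA TTA CAT GCT AAC CCA TTG CCT GTC CAG GCA CAA TTA AAT GGT TGC CAC CAT — no ATG→stop ORF.
Frame +3: AGC CGT CAC CGA GTT TTT CTC ACC TTT CAC GAT GTG CAT TAC ATG CTA ACC CAT TGC CTG TCC AGG CAC AAT TAA ATG GTT GCC ACC ATG — ATG at 45, stop TAA at 75 → 33 nt.
Frame -1: TCA TGG TGG CAA CCA TTT AAT TGT GCC TGG ACA GGC AAT GGG TTA GCA TGT AAT GCA CAT CGT GAA AGG TGA GAA AAA CTC GGT GAC GGC TAA — no ATG→stop ORF.
Frame -2: CAT GGT GGC AAC CAT TTA ATT GTG CCT GGA CAG GCA ATG GGT TAG CAT GTA ATG CAC ATC GTG AAA GGT GAG AAA AAC TCG GTG ACG GCT — ATG at 38, stop TAG at 44 → 9 nt.
Frame -3: ATG GTG GCA ACC ATT TAA TTG TGC CTG GAC AGG CAA TGG GTT AGC ATG TAA TGC ACA TCG TGA AAG GTG AGA AAA ACT CGG TGA CGG CTA — ATG at 3, stop TAA at 18 → 18 nt; ATG at 48, stop TAA at 51 → 6 nt.
Forward-strand max 33 nt; reverse-strand max 18 nt. The forward strand has the longer ORF.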